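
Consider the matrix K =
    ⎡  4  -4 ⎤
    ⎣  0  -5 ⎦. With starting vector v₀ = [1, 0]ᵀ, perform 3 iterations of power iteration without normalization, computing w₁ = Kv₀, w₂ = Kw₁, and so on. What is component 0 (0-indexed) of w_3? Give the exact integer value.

64

w1 = Kv₀ = (4, 0)
w2 = Kw1 = (16, 0)
w3 = Kw2 = (64, 0)
The requested component of w3 is 64.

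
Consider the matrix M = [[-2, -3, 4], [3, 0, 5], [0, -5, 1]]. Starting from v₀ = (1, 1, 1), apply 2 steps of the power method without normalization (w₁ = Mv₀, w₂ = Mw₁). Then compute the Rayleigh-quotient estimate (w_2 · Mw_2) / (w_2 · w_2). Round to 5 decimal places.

w1 = Mv₀ = ((-2)·1 + (-3)·1 + 4·1; 3·1 + 0·1 + 5·1; 0·1 + (-5)·1 + 1·1) = (-1, 8, -4)
w2 = Mw1 = ((-2)·(-1) + (-3)·8 + 4·(-4); 3·(-1) + 0·8 + 5·(-4); 0·(-1) + (-5)·8 + 1·(-4)) = (-38, -23, -44)
Mw2 = (-31, -334, 71)
w2·Mw2 = (-38)·(-31) + (-23)·(-334) + (-44)·71 = 5736; w2·w2 = (-38)·(-38) + (-23)·(-23) + (-44)·(-44) = 3909
λ ≈ 5736/3909 = 1.46738

λ ≈ 1.46738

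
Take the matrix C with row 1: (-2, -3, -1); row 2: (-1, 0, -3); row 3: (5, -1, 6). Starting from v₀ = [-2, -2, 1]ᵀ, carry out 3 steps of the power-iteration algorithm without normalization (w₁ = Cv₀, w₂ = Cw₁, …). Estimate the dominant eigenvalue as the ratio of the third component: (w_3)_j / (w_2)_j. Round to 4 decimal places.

4.1765

w1 = Cv₀ = ((-2)·(-2) + (-3)·(-2) + (-1)·1; (-1)·(-2) + 0·(-2) + (-3)·1; 5·(-2) + (-1)·(-2) + 6·1) = (9, -1, -2)
w2 = Cw1 = ((-2)·9 + (-3)·(-1) + (-1)·(-2); (-1)·9 + 0·(-1) + (-3)·(-2); 5·9 + (-1)·(-1) + 6·(-2)) = (-13, -3, 34)
w3 = Cw2 = (1, -89, 142)
Ratio at component: 142 / 34 = 4.1765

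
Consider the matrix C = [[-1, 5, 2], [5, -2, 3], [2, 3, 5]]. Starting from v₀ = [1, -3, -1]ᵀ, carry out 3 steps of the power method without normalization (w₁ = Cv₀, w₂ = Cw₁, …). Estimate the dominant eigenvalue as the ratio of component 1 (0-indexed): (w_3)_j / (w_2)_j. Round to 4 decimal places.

w1 = Cv₀ = ((-1)·1 + 5·(-3) + 2·(-1); 5·1 + (-2)·(-3) + 3·(-1); 2·1 + 3·(-3) + 5·(-1)) = (-18, 8, -12)
w2 = Cw1 = ((-1)·(-18) + 5·8 + 2·(-12); 5·(-18) + (-2)·8 + 3·(-12); 2·(-18) + 3·8 + 5·(-12)) = (34, -142, -72)
w3 = Cw2 = (-888, 238, -718)
Ratio at component: 238 / -142 = -1.6761

-1.6761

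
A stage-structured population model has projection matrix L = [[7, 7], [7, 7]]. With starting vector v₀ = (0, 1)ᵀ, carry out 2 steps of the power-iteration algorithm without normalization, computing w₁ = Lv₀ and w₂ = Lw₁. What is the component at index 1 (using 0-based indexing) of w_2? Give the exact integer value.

w1 = Lv₀ = (7·0 + 7·1; 7·0 + 7·1) = (7, 7)
w2 = Lw1 = (7·7 + 7·7; 7·7 + 7·7) = (98, 98)
The requested component of w2 is 98.

98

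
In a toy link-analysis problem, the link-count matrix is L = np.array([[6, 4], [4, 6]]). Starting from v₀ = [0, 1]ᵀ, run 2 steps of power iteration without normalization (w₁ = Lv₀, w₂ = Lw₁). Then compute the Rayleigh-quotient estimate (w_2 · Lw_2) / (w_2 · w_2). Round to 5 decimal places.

w1 = Lv₀ = (6·0 + 4·1; 4·0 + 6·1) = (4, 6)
w2 = Lw1 = (6·4 + 4·6; 4·4 + 6·6) = (48, 52)
Lw2 = (496, 504)
w2·Lw2 = 48·496 + 52·504 = 50016; w2·w2 = 48·48 + 52·52 = 5008
λ ≈ 50016/5008 = 9.98722

9.98722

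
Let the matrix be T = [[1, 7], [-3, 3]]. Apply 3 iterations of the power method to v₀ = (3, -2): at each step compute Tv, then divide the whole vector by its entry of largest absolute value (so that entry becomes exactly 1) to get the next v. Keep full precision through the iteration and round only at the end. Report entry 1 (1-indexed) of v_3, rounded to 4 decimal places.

-0.6410

Tv0 = (-11.00000, -15.00000); divide by -15.00000 → v1 = (0.73333, 1.00000)
Tv1 = (7.73333, 0.80000); divide by 7.73333 → v2 = (1.00000, 0.10345)
Tv2 = (1.72414, -2.68966); divide by -2.68966 → v3 = (-0.64103, 1.00000)
Requested entry of v3: -200/312 = -0.6410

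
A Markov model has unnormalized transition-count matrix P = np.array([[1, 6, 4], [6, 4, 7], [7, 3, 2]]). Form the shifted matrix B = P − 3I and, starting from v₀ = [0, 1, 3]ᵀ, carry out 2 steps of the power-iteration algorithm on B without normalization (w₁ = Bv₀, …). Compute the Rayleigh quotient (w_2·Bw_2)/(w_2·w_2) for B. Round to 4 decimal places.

B = P − 3I has rows (-2, 6, 4); (6, 1, 7); (7, 3, -1)
w1 = Bv₀ = (18, 22, 0)
w2 = Bw1 = (96, 130, 192)
Bw2 = (1356, 2050, 870)
w2·Bw2 = 563716; w2·w2 = 62980; μ ≈ 563716/62980 = 8.9507

8.9507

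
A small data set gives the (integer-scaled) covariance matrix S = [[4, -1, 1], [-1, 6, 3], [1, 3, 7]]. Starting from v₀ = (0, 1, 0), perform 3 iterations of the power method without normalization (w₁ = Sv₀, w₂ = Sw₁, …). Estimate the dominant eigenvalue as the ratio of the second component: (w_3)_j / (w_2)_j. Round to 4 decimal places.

λ ≈ 8.6304

w1 = Sv₀ = (4·0 + (-1)·1 + 1·0; (-1)·0 + 6·1 + 3·0; 1·0 + 3·1 + 7·0) = (-1, 6, 3)
w2 = Sw1 = (4·(-1) + (-1)·6 + 1·3; (-1)·(-1) + 6·6 + 3·3; 1·(-1) + 3·6 + 7·3) = (-7, 46, 38)
w3 = Sw2 = (-36, 397, 397)
Ratio at component: 397 / 46 = 8.6304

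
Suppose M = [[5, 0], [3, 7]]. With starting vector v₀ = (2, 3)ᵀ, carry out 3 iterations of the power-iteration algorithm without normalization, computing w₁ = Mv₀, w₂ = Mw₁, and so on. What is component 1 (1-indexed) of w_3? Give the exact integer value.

w1 = Mv₀ = (10, 27)
w2 = Mw1 = (50, 219)
w3 = Mw2 = (250, 1683)
The requested component of w3 is 250.

250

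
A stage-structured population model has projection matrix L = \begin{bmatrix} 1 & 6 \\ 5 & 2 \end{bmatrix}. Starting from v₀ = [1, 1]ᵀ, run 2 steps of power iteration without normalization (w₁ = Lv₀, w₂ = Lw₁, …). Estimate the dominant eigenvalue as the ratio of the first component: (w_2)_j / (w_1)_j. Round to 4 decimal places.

w1 = Lv₀ = (1·1 + 6·1; 5·1 + 2·1) = (7, 7)
w2 = Lw1 = (1·7 + 6·7; 5·7 + 2·7) = (49, 49)
Ratio at component: 49 / 7 = 7.0000

7.0000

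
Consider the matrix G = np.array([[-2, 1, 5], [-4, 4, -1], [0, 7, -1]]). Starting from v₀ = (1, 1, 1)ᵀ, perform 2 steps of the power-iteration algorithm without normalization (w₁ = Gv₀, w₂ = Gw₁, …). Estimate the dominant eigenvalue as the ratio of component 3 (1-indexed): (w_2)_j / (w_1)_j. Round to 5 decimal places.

-2.16667

w1 = Gv₀ = (4, -1, 6)
w2 = Gw1 = (21, -26, -13)
Ratio at component: -13 / 6 = -2.16667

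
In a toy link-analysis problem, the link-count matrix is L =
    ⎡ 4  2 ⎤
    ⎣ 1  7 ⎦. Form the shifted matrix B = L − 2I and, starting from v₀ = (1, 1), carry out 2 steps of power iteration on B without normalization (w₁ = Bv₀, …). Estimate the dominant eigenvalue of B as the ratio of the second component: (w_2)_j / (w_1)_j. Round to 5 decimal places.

5.66667

B = L − 2I has rows (2, 2); (1, 5)
w1 = Bv₀ = (4, 6)
w2 = Bw1 = (20, 34)
Ratio: 34/6 = 5.66667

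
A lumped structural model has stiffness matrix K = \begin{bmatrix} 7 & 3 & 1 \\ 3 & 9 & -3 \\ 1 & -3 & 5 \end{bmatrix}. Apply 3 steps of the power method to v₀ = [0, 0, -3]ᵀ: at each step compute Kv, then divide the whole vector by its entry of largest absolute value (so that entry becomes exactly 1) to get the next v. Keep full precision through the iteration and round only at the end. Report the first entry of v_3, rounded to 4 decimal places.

Kv0 = (-3.00000, 9.00000, -15.00000); divide by -15.00000 → v1 = (0.20000, -0.60000, 1.00000)
Kv1 = (0.60000, -7.80000, 7.00000); divide by -7.80000 → v2 = (-0.07692, 1.00000, -0.89744)
Kv2 = (1.56410, 11.46154, -7.56410); divide by 11.46154 → v3 = (0.13647, 1.00000, -0.65996)
Requested entry of v3: 183/1341 = 0.1365

0.1365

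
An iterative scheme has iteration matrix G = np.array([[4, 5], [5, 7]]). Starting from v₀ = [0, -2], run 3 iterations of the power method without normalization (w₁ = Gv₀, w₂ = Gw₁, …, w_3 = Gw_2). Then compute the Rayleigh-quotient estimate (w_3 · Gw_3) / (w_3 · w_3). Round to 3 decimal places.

10.720

w1 = Gv₀ = (4·0 + 5·(-2); 5·0 + 7·(-2)) = (-10, -14)
w2 = Gw1 = (4·(-10) + 5·(-14); 5·(-10) + 7·(-14)) = (-110, -148)
w3 = Gw2 = (-1180, -1586)
Gw3 = (-12650, -17002)
w3·Gw3 = (-1180)·(-12650) + (-1586)·(-17002) = 41892172; w3·w3 = (-1180)·(-1180) + (-1586)·(-1586) = 3907796
λ ≈ 41892172/3907796 = 10.720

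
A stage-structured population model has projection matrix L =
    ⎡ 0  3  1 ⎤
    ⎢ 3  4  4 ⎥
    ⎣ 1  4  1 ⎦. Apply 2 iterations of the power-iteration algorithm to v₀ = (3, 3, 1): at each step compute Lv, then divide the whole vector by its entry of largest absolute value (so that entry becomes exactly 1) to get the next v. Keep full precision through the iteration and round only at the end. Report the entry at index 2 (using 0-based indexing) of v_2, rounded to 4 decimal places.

0.6495

Lv0 = (10.00000, 25.00000, 16.00000); divide by 25.00000 → v1 = (0.40000, 1.00000, 0.64000)
Lv1 = (3.64000, 7.76000, 5.04000); divide by 7.76000 → v2 = (0.46907, 1.00000, 0.64948)
Requested entry of v2: 126/194 = 0.6495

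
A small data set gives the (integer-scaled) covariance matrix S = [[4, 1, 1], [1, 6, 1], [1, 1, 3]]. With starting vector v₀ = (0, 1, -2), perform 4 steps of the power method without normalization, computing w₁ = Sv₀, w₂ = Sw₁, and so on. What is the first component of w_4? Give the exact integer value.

12

w1 = Sv₀ = (-1, 4, -5)
w2 = Sw1 = (-5, 18, -12)
w3 = Sw2 = (-14, 91, -23)
w4 = Sw3 = (12, 509, 8)
The requested component of w4 is 12.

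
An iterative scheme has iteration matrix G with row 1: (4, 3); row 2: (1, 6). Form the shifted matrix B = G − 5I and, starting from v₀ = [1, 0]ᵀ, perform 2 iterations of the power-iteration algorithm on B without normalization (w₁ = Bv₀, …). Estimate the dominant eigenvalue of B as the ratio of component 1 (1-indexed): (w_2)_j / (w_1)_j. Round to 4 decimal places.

-4.0000

B = G − 5I has rows (-1, 3); (1, 1)
w1 = Bv₀ = ((-1)·1 + 3·0; 1·1 + 1·0) = (-1, 1)
w2 = Bw1 = ((-1)·(-1) + 3·1; 1·(-1) + 1·1) = (4, 0)
Ratio: 4/-1 = -4.0000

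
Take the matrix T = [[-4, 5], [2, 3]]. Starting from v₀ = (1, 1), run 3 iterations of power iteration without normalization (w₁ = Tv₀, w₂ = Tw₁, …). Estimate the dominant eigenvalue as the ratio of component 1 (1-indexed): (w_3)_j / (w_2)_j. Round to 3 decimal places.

0.048

w1 = Tv₀ = ((-4)·1 + 5·1; 2·1 + 3·1) = (1, 5)
w2 = Tw1 = ((-4)·1 + 5·5; 2·1 + 3·5) = (21, 17)
w3 = Tw2 = (1, 93)
Ratio at component: 1 / 21 = 0.048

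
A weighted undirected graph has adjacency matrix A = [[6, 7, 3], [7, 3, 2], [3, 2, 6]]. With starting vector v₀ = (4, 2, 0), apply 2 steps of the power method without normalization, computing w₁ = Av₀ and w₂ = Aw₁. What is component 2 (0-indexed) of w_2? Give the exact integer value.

w1 = Av₀ = (6·4 + 7·2 + 3·0; 7·4 + 3·2 + 2·0; 3·4 + 2·2 + 6·0) = (38, 34, 16)
w2 = Aw1 = (6·38 + 7·34 + 3·16; 7·38 + 3·34 + 2·16; 3·38 + 2·34 + 6·16) = (514, 400, 278)
The requested component of w2 is 278.

278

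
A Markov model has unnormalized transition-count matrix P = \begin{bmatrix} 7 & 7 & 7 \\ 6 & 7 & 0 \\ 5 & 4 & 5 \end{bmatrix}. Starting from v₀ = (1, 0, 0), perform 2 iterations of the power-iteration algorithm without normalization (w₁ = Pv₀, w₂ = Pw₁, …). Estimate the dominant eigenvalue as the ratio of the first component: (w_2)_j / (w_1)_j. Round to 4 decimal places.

18.0000

w1 = Pv₀ = (7·1 + 7·0 + 7·0; 6·1 + 7·0 + 0·0; 5·1 + 4·0 + 5·0) = (7, 6, 5)
w2 = Pw1 = (7·7 + 7·6 + 7·5; 6·7 + 7·6 + 0·5; 5·7 + 4·6 + 5·5) = (126, 84, 84)
Ratio at component: 126 / 7 = 18.0000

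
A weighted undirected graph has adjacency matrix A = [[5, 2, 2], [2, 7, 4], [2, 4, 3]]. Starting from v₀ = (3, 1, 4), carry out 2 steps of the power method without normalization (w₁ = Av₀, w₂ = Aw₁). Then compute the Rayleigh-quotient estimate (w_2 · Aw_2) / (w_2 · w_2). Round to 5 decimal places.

w1 = Av₀ = (25, 29, 22)
w2 = Aw1 = (227, 341, 232)
Aw2 = (2281, 3769, 2514)
w2·Aw2 = 227·2281 + 341·3769 + 232·2514 = 2386264; w2·w2 = 227·227 + 341·341 + 232·232 = 221634
λ ≈ 2386264/221634 = 10.76669

λ ≈ 10.76669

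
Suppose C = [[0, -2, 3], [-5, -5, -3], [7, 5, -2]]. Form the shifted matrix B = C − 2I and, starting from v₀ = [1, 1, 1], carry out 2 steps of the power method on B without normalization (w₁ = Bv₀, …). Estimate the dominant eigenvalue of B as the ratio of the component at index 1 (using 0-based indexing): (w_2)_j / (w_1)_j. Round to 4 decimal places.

-5.7333

B = C − 2I has rows (-2, -2, 3); (-5, -7, -3); (7, 5, -4)
w1 = Bv₀ = (-1, -15, 8)
w2 = Bw1 = (56, 86, -114)
Ratio: 86/-15 = -5.7333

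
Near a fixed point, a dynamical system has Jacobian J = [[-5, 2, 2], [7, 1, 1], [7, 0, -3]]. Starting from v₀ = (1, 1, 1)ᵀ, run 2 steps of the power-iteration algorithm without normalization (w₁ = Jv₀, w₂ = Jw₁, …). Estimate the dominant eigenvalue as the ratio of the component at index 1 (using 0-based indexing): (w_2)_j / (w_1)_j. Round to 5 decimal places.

λ ≈ 0.66667

w1 = Jv₀ = ((-5)·1 + 2·1 + 2·1; 7·1 + 1·1 + 1·1; 7·1 + 0·1 + (-3)·1) = (-1, 9, 4)
w2 = Jw1 = ((-5)·(-1) + 2·9 + 2·4; 7·(-1) + 1·9 + 1·4; 7·(-1) + 0·9 + (-3)·4) = (31, 6, -19)
Ratio at component: 6 / 9 = 0.66667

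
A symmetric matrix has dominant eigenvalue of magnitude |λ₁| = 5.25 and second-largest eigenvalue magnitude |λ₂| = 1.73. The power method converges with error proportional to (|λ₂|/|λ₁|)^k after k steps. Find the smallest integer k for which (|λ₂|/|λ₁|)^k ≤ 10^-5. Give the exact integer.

11

|λ₂/λ₁| = 1.73/5.25 = 0.32952
Need k ≥ ln(10^-5) / ln(0.32952) = -11.5129 / -1.1101 ≈ 10.371
Smallest integer k satisfying the bound: 11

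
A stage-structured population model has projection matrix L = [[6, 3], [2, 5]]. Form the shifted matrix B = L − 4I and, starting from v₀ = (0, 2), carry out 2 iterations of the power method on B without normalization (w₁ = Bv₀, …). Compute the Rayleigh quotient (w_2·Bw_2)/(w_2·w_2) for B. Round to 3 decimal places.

4.046

B = L − 4I has rows (2, 3); (2, 1)
w1 = Bv₀ = (2·0 + 3·2; 2·0 + 1·2) = (6, 2)
w2 = Bw1 = (2·6 + 3·2; 2·6 + 1·2) = (18, 14)
Bw2 = (78, 50)
w2·Bw2 = 2104; w2·w2 = 520; μ ≈ 2104/520 = 4.046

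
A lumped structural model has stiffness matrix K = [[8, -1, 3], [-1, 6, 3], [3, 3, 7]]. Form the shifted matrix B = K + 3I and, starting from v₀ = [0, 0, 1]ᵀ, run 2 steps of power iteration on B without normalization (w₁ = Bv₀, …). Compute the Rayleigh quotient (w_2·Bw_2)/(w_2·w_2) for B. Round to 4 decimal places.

13.6652

B = K + 3I has rows (11, -1, 3); (-1, 9, 3); (3, 3, 10)
w1 = Bv₀ = (11·0 + (-1)·0 + 3·1; (-1)·0 + 9·0 + 3·1; 3·0 + 3·0 + 10·1) = (3, 3, 10)
w2 = Bw1 = (11·3 + (-1)·3 + 3·10; (-1)·3 + 9·3 + 3·10; 3·3 + 3·3 + 10·10) = (60, 54, 118)
Bw2 = (960, 780, 1522)
w2·Bw2 = 279316; w2·w2 = 20440; μ ≈ 279316/20440 = 13.6652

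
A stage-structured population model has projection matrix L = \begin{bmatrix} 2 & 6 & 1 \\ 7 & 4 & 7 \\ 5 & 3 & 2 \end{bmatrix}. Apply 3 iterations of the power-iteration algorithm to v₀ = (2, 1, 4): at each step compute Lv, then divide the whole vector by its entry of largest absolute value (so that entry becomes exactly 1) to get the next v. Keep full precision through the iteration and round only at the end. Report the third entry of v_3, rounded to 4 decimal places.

Lv0 = (14.00000, 46.00000, 21.00000); divide by 46.00000 → v1 = (0.30435, 1.00000, 0.45652)
Lv1 = (7.06522, 9.32609, 5.43478); divide by 9.32609 → v2 = (0.75758, 1.00000, 0.58275)
Lv2 = (8.09790, 13.38228, 7.95338); divide by 13.38228 → v3 = (0.60512, 1.00000, 0.59432)
Requested entry of v3: 3412/5741 = 0.5943

0.5943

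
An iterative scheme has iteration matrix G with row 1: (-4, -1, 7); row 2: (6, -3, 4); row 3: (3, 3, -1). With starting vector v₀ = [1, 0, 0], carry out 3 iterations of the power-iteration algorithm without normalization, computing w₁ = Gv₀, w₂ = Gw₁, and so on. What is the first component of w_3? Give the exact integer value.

w1 = Gv₀ = ((-4)·1 + (-1)·0 + 7·0; 6·1 + (-3)·0 + 4·0; 3·1 + 3·0 + (-1)·0) = (-4, 6, 3)
w2 = Gw1 = ((-4)·(-4) + (-1)·6 + 7·3; 6·(-4) + (-3)·6 + 4·3; 3·(-4) + 3·6 + (-1)·3) = (31, -30, 3)
w3 = Gw2 = (-73, 288, 0)
The requested component of w3 is -73.

-73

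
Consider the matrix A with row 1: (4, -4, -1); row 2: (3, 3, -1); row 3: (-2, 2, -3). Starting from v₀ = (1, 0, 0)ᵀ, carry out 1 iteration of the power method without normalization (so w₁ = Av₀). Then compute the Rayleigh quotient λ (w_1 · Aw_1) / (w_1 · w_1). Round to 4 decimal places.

w1 = Av₀ = (4·1 + (-4)·0 + (-1)·0; 3·1 + 3·0 + (-1)·0; (-2)·1 + 2·0 + (-3)·0) = (4, 3, -2)
Aw1 = (6, 23, 4)
w1·Aw1 = 4·6 + 3·23 + (-2)·4 = 85; w1·w1 = 4·4 + 3·3 + (-2)·(-2) = 29
λ ≈ 85/29 = 2.9310

2.9310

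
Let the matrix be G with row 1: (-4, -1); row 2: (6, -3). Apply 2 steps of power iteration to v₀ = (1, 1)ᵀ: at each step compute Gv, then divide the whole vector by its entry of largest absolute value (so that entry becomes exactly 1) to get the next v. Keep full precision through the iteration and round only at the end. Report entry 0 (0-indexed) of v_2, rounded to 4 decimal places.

Gv0 = (-5.00000, 3.00000); divide by -5.00000 → v1 = (1.00000, -0.60000)
Gv1 = (-3.40000, 7.80000); divide by 7.80000 → v2 = (-0.43590, 1.00000)
Requested entry of v2: 17/-39 = -0.4359

-0.4359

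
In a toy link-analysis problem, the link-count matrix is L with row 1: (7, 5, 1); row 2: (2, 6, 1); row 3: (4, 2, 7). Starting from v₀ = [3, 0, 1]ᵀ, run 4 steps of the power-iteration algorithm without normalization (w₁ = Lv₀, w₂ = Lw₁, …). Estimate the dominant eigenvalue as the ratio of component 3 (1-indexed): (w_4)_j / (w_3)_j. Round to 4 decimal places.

w1 = Lv₀ = (22, 7, 19)
w2 = Lw1 = (208, 105, 235)
w3 = Lw2 = (2216, 1281, 2687)
w4 = Lw3 = (24604, 14805, 30235)
Ratio at component: 30235 / 2687 = 11.2523

λ ≈ 11.2523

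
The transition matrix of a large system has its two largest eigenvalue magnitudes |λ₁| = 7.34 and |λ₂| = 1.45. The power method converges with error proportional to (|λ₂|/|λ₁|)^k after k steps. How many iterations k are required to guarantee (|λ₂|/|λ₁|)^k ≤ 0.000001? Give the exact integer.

9

|λ₂/λ₁| = 1.45/7.34 = 0.19755
Need k ≥ ln(0.000001) / ln(0.19755) = -13.8155 / -1.6218 ≈ 8.519
Smallest integer k satisfying the bound: 9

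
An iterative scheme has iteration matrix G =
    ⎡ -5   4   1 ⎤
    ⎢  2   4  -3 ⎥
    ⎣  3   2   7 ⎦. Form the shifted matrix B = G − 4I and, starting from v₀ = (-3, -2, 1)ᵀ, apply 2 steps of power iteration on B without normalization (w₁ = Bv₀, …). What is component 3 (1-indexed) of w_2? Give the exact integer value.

B = G − 4I has rows (-9, 4, 1); (2, 0, -3); (3, 2, 3)
w1 = Bv₀ = (20, -9, -10)
w2 = Bw1 = (-226, 70, 12)
Requested component of w2: 12

12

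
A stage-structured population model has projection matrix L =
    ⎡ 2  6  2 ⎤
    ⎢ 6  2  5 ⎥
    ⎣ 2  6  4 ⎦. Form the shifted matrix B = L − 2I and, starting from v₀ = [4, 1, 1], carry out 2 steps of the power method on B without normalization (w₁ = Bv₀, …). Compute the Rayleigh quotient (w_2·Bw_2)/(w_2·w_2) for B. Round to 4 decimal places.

8.4223

B = L − 2I has rows (0, 6, 2); (6, 0, 5); (2, 6, 2)
w1 = Bv₀ = (0·4 + 6·1 + 2·1; 6·4 + 0·1 + 5·1; 2·4 + 6·1 + 2·1) = (8, 29, 16)
w2 = Bw1 = (0·8 + 6·29 + 2·16; 6·8 + 0·29 + 5·16; 2·8 + 6·29 + 2·16) = (206, 128, 222)
Bw2 = (1212, 2346, 1624)
w2·Bw2 = 910488; w2·w2 = 108104; μ ≈ 910488/108104 = 8.4223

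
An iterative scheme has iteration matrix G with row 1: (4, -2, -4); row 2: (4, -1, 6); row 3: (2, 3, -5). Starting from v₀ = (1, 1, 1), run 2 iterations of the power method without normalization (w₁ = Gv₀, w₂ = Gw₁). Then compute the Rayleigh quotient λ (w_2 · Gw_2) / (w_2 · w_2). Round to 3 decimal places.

-1.117

w1 = Gv₀ = (4·1 + (-2)·1 + (-4)·1; 4·1 + (-1)·1 + 6·1; 2·1 + 3·1 + (-5)·1) = (-2, 9, 0)
w2 = Gw1 = (4·(-2) + (-2)·9 + (-4)·0; 4·(-2) + (-1)·9 + 6·0; 2·(-2) + 3·9 + (-5)·0) = (-26, -17, 23)
Gw2 = (-162, 51, -218)
w2·Gw2 = (-26)·(-162) + (-17)·51 + 23·(-218) = -1669; w2·w2 = (-26)·(-26) + (-17)·(-17) + 23·23 = 1494
λ ≈ -1669/1494 = -1.117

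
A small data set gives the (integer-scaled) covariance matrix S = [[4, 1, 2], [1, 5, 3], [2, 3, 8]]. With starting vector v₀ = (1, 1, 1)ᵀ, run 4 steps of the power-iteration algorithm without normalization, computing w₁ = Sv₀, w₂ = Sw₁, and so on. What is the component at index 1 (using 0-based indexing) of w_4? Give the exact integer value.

w1 = Sv₀ = (4·1 + 1·1 + 2·1; 1·1 + 5·1 + 3·1; 2·1 + 3·1 + 8·1) = (7, 9, 13)
w2 = Sw1 = (4·7 + 1·9 + 2·13; 1·7 + 5·9 + 3·13; 2·7 + 3·9 + 8·13) = (63, 91, 145)
w3 = Sw2 = (633, 953, 1559)
w4 = Sw3 = (6603, 10075, 16597)
The requested component of w4 is 10075.

10075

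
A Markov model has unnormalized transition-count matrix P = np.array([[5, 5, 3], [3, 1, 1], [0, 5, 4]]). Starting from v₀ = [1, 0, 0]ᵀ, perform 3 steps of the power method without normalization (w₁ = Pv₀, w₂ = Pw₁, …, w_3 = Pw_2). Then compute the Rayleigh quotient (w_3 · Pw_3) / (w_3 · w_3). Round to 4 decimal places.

8.6827

w1 = Pv₀ = (5·1 + 5·0 + 3·0; 3·1 + 1·0 + 1·0; 0·1 + 5·0 + 4·0) = (5, 3, 0)
w2 = Pw1 = (5·5 + 5·3 + 3·0; 3·5 + 1·3 + 1·0; 0·5 + 5·3 + 4·0) = (40, 18, 15)
w3 = Pw2 = (335, 153, 150)
Pw3 = (2890, 1308, 1365)
w3·Pw3 = 335·2890 + 153·1308 + 150·1365 = 1373024; w3·w3 = 335·335 + 153·153 + 150·150 = 158134
λ ≈ 1373024/158134 = 8.6827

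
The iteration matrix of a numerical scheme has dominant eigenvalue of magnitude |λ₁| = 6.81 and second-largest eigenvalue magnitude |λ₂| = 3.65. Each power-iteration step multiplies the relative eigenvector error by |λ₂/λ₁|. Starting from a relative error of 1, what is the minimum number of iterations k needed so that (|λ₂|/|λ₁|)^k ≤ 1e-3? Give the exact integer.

|λ₂/λ₁| = 3.65/6.81 = 0.53598
Need k ≥ ln(1e-3) / ln(0.53598) = -6.9078 / -0.6237 ≈ 11.076
Smallest integer k satisfying the bound: 12

12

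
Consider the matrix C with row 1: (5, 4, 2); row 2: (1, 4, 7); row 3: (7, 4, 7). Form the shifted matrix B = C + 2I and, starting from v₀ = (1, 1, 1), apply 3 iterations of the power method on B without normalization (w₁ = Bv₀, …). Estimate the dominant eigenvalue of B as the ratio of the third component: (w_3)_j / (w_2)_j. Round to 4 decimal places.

μ ≈ 15.9021

B = C + 2I has rows (7, 4, 2); (1, 6, 7); (7, 4, 9)
w1 = Bv₀ = (7·1 + 4·1 + 2·1; 1·1 + 6·1 + 7·1; 7·1 + 4·1 + 9·1) = (13, 14, 20)
w2 = Bw1 = (7·13 + 4·14 + 2·20; 1·13 + 6·14 + 7·20; 7·13 + 4·14 + 9·20) = (187, 237, 327)
w3 = Bw2 = (2911, 3898, 5200)
Ratio: 5200/327 = 15.9021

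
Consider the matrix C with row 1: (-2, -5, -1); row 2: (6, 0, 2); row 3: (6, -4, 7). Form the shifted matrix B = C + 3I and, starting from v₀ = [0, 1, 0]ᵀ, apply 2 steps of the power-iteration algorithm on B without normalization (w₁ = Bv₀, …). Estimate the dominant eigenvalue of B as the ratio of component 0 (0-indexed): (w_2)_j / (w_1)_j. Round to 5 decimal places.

3.20000

B = C + 3I has rows (1, -5, -1); (6, 3, 2); (6, -4, 10)
w1 = Bv₀ = (-5, 3, -4)
w2 = Bw1 = (-16, -29, -82)
Ratio: -16/-5 = 3.20000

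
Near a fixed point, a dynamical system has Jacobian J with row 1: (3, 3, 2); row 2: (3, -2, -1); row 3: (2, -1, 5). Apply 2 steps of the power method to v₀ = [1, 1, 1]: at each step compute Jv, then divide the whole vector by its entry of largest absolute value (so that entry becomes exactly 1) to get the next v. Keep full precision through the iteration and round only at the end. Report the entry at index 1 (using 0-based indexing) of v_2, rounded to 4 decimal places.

0.3913

Jv0 = (8.00000, 0.00000, 6.00000); divide by 8.00000 → v1 = (1.00000, 0.00000, 0.75000)
Jv1 = (4.50000, 2.25000, 5.75000); divide by 5.75000 → v2 = (0.78261, 0.39130, 1.00000)
Requested entry of v2: 18/46 = 0.3913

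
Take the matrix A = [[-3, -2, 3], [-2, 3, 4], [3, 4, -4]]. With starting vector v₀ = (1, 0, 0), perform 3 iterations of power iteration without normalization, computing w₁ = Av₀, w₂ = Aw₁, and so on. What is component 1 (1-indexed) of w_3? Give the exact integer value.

-177

w1 = Av₀ = (-3, -2, 3)
w2 = Aw1 = (22, 12, -29)
w3 = Aw2 = (-177, -124, 230)
The requested component of w3 is -177.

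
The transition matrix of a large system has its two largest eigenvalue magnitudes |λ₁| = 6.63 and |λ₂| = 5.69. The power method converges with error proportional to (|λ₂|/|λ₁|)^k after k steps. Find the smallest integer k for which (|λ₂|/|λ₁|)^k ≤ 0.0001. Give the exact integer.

|λ₂/λ₁| = 5.69/6.63 = 0.85822
Need k ≥ ln(0.0001) / ln(0.85822) = -9.2103 / -0.1529 ≈ 60.240
Smallest integer k satisfying the bound: 61

61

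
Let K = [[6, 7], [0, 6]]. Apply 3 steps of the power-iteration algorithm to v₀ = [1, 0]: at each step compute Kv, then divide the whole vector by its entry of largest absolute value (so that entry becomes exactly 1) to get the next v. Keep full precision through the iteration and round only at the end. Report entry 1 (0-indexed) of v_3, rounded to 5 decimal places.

0.00000

Kv0 = (6.000000, 0.000000); divide by 6.000000 → v1 = (1.000000, 0.000000)
Kv1 = (6.000000, 0.000000); divide by 6.000000 → v2 = (1.000000, 0.000000)
Kv2 = (6.000000, 0.000000); divide by 6.000000 → v3 = (1.000000, 0.000000)
Requested entry of v3: 0/216 = 0.00000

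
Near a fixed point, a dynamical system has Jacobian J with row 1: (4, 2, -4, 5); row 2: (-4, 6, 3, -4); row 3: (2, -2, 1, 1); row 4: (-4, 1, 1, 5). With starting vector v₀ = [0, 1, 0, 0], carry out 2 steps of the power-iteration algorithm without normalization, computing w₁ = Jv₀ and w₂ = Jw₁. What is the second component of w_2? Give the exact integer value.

w1 = Jv₀ = (4·0 + 2·1 + (-4)·0 + 5·0; (-4)·0 + 6·1 + 3·0 + (-4)·0; 2·0 + (-2)·1 + 1·0 + 1·0; (-4)·0 + 1·1 + 1·0 + 5·0) = (2, 6, -2, 1)
w2 = Jw1 = (4·2 + 2·6 + (-4)·(-2) + 5·1; (-4)·2 + 6·6 + 3·(-2) + (-4)·1; 2·2 + (-2)·6 + 1·(-2) + 1·1; (-4)·2 + 1·6 + 1·(-2) + 5·1) = (33, 18, -9, 1)
The requested component of w2 is 18.

18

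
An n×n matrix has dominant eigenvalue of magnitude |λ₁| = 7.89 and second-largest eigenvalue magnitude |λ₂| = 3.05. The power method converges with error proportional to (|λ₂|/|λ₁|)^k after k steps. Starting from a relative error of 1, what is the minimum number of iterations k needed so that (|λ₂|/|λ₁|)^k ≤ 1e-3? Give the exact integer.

|λ₂/λ₁| = 3.05/7.89 = 0.38657
Need k ≥ ln(1e-3) / ln(0.38657) = -6.9078 / -0.9505 ≈ 7.268
Smallest integer k satisfying the bound: 8

8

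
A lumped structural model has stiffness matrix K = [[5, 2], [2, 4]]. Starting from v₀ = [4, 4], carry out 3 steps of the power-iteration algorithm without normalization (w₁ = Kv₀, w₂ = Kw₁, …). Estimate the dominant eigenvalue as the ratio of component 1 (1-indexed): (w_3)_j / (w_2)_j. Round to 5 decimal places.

6.61702

w1 = Kv₀ = (5·4 + 2·4; 2·4 + 4·4) = (28, 24)
w2 = Kw1 = (5·28 + 2·24; 2·28 + 4·24) = (188, 152)
w3 = Kw2 = (1244, 984)
Ratio at component: 1244 / 188 = 6.61702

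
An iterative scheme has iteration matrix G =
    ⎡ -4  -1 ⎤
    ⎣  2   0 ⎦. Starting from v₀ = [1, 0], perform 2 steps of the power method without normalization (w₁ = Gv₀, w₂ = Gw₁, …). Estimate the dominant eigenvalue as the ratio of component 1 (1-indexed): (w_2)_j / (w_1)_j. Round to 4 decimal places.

-3.5000

w1 = Gv₀ = ((-4)·1 + (-1)·0; 2·1 + 0·0) = (-4, 2)
w2 = Gw1 = ((-4)·(-4) + (-1)·2; 2·(-4) + 0·2) = (14, -8)
Ratio at component: 14 / -4 = -3.5000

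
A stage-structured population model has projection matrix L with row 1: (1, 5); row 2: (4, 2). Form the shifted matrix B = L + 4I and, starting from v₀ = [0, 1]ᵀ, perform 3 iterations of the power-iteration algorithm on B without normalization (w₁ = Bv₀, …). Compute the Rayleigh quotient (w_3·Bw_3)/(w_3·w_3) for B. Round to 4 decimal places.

μ ≈ 10.0009

B = L + 4I has rows (5, 5); (4, 6)
w1 = Bv₀ = (5, 6)
w2 = Bw1 = (55, 56)
w3 = Bw2 = (555, 556)
Bw3 = (5555, 5556)
w3·Bw3 = 6172161; w3·w3 = 617161; μ ≈ 6172161/617161 = 10.0009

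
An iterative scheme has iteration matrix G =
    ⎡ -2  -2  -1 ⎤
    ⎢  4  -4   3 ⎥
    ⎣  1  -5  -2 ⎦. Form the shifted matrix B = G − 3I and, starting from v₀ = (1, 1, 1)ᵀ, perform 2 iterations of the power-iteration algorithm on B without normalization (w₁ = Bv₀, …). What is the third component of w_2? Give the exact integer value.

37

B = G − 3I has rows (-5, -2, -1); (4, -7, 3); (1, -5, -5)
w1 = Bv₀ = (-8, 0, -9)
w2 = Bw1 = (49, -59, 37)
Requested component of w2: 37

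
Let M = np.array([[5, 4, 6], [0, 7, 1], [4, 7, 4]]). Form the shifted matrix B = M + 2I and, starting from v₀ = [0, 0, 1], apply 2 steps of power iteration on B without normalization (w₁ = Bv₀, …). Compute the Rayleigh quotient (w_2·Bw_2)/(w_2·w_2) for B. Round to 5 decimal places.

B = M + 2I has rows (7, 4, 6); (0, 9, 1); (4, 7, 6)
w1 = Bv₀ = (7·0 + 4·0 + 6·1; 0·0 + 9·0 + 1·1; 4·0 + 7·0 + 6·1) = (6, 1, 6)
w2 = Bw1 = (7·6 + 4·1 + 6·6; 0·6 + 9·1 + 1·6; 4·6 + 7·1 + 6·6) = (82, 15, 67)
Bw2 = (1036, 202, 835)
w2·Bw2 = 143927; w2·w2 = 11438; μ ≈ 143927/11438 = 12.58323

12.58323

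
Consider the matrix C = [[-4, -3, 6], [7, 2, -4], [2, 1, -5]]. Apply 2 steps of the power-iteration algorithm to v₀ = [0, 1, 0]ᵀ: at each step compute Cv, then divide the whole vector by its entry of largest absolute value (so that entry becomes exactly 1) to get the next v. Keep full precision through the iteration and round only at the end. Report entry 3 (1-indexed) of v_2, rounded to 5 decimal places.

Cv0 = (-3.000000, 2.000000, 1.000000); divide by -3.000000 → v1 = (1.000000, -0.666667, -0.333333)
Cv1 = (-4.000000, 7.000000, 3.000000); divide by 7.000000 → v2 = (-0.571429, 1.000000, 0.428571)
Requested entry of v2: -9/-21 = 0.42857

0.42857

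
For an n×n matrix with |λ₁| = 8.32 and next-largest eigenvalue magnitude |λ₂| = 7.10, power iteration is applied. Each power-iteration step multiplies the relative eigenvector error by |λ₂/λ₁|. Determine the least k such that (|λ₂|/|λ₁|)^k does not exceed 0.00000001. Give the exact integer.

117

|λ₂/λ₁| = 7.10/8.32 = 0.85337
Need k ≥ ln(0.00000001) / ln(0.85337) = -18.4207 / -0.1586 ≈ 116.169
Smallest integer k satisfying the bound: 117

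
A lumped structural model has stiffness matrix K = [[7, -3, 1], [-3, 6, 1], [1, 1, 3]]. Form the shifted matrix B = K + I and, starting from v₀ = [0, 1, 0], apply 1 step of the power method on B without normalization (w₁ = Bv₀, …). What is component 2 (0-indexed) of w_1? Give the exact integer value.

B = K + I has rows (8, -3, 1); (-3, 7, 1); (1, 1, 4)
w1 = Bv₀ = (8·0 + (-3)·1 + 1·0; (-3)·0 + 7·1 + 1·0; 1·0 + 1·1 + 4·0) = (-3, 7, 1)
Requested component of w1: 1

1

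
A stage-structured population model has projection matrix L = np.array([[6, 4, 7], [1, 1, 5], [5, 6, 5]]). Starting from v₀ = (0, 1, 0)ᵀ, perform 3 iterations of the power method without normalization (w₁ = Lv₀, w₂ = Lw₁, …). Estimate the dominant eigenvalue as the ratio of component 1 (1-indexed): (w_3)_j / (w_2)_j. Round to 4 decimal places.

13.6000

w1 = Lv₀ = (4, 1, 6)
w2 = Lw1 = (70, 35, 56)
w3 = Lw2 = (952, 385, 840)
Ratio at component: 952 / 70 = 13.6000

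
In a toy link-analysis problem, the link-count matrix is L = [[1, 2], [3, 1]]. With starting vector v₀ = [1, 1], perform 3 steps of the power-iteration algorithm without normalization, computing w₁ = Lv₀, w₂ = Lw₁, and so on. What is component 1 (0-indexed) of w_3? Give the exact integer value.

w1 = Lv₀ = (1·1 + 2·1; 3·1 + 1·1) = (3, 4)
w2 = Lw1 = (1·3 + 2·4; 3·3 + 1·4) = (11, 13)
w3 = Lw2 = (37, 46)
The requested component of w3 is 46.

46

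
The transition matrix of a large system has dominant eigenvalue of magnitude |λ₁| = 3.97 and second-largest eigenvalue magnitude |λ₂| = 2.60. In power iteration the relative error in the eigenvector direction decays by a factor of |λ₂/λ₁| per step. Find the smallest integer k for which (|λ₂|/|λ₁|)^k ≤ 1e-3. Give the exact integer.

17

|λ₂/λ₁| = 2.60/3.97 = 0.65491
Need k ≥ ln(1e-3) / ln(0.65491) = -6.9078 / -0.4233 ≈ 16.321
Smallest integer k satisfying the bound: 17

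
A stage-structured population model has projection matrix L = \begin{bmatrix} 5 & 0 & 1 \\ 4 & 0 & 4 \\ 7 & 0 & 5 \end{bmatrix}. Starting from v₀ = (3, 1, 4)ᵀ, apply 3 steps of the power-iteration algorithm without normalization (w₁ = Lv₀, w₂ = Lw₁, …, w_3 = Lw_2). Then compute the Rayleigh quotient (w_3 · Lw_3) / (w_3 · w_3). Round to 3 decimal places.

λ ≈ 7.696

w1 = Lv₀ = (19, 28, 41)
w2 = Lw1 = (136, 240, 338)
w3 = Lw2 = (1018, 1896, 2642)
Lw3 = (7732, 14640, 20336)
w3·Lw3 = 1018·7732 + 1896·14640 + 2642·20336 = 89356328; w3·w3 = 1018·1018 + 1896·1896 + 2642·2642 = 11611304
λ ≈ 89356328/11611304 = 7.696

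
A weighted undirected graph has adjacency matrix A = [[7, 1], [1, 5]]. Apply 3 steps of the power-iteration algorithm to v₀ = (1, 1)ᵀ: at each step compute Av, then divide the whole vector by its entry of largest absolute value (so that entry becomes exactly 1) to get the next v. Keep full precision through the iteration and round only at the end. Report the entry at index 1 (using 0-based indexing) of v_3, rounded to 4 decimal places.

0.5339

Av0 = (8.00000, 6.00000); divide by 8.00000 → v1 = (1.00000, 0.75000)
Av1 = (7.75000, 4.75000); divide by 7.75000 → v2 = (1.00000, 0.61290)
Av2 = (7.61290, 4.06452); divide by 7.61290 → v3 = (1.00000, 0.53390)
Requested entry of v3: 252/472 = 0.5339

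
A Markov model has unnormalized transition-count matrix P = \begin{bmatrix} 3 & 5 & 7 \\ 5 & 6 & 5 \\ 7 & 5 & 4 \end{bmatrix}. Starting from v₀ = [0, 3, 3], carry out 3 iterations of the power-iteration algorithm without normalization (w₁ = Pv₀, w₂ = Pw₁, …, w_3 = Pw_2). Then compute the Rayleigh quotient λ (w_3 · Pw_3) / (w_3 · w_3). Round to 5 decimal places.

w1 = Pv₀ = (3·0 + 5·3 + 7·3; 5·0 + 6·3 + 5·3; 7·0 + 5·3 + 4·3) = (36, 33, 27)
w2 = Pw1 = (3·36 + 5·33 + 7·27; 5·36 + 6·33 + 5·27; 7·36 + 5·33 + 4·27) = (462, 513, 525)
w3 = Pw2 = (7626, 8013, 7899)
Pw3 = (118236, 125703, 125043)
w3·Pw3 = 7626·118236 + 8013·125703 + 7899·125043 = 2896640532; w3·w3 = 7626·7626 + 8013·8013 + 7899·7899 = 184758246
λ ≈ 2896640532/184758246 = 15.67800

15.67800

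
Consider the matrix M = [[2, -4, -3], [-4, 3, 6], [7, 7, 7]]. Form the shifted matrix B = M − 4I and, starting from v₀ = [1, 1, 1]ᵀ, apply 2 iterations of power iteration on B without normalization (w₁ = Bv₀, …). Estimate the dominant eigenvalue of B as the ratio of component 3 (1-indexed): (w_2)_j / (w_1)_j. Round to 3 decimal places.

B = M − 4I has rows (-2, -4, -3); (-4, -1, 6); (7, 7, 3)
w1 = Bv₀ = (-9, 1, 17)
w2 = Bw1 = (-37, 137, -5)
Ratio: -5/17 = -0.294

μ ≈ -0.294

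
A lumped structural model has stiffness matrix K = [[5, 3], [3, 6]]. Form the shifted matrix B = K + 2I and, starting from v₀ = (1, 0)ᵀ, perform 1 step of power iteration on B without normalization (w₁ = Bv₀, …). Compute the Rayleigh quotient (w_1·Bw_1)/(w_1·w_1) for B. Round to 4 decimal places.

B = K + 2I has rows (7, 3); (3, 8)
w1 = Bv₀ = (7, 3)
Bw1 = (58, 45)
w1·Bw1 = 541; w1·w1 = 58; μ ≈ 541/58 = 9.3276

μ ≈ 9.3276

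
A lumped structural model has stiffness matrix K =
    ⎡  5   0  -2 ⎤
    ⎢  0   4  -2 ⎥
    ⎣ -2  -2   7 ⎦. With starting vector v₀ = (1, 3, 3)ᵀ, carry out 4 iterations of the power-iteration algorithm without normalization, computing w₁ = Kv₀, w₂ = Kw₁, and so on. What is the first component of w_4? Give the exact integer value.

-2851

w1 = Kv₀ = (5·1 + 0·3 + (-2)·3; 0·1 + 4·3 + (-2)·3; (-2)·1 + (-2)·3 + 7·3) = (-1, 6, 13)
w2 = Kw1 = (5·(-1) + 0·6 + (-2)·13; 0·(-1) + 4·6 + (-2)·13; (-2)·(-1) + (-2)·6 + 7·13) = (-31, -2, 81)
w3 = Kw2 = (-317, -170, 633)
w4 = Kw3 = (-2851, -1946, 5405)
The requested component of w4 is -2851.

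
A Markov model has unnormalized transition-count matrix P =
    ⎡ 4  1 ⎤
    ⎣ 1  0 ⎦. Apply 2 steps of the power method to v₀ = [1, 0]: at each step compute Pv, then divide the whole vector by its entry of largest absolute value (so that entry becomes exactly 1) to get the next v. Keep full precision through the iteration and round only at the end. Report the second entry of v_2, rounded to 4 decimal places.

0.2353

Pv0 = (4.00000, 1.00000); divide by 4.00000 → v1 = (1.00000, 0.25000)
Pv1 = (4.25000, 1.00000); divide by 4.25000 → v2 = (1.00000, 0.23529)
Requested entry of v2: 4/17 = 0.2353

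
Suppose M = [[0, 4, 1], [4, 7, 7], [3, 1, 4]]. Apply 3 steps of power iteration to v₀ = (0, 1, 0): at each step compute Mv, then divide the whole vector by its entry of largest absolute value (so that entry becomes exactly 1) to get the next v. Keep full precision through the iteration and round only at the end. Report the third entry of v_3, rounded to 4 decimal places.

Mv0 = (4.00000, 7.00000, 1.00000); divide by 7.00000 → v1 = (0.57143, 1.00000, 0.14286)
Mv1 = (4.14286, 10.28571, 3.28571); divide by 10.28571 → v2 = (0.40278, 1.00000, 0.31944)
Mv2 = (4.31944, 10.84722, 3.48611); divide by 10.84722 → v3 = (0.39821, 1.00000, 0.32138)
Requested entry of v3: 251/781 = 0.3214

0.3214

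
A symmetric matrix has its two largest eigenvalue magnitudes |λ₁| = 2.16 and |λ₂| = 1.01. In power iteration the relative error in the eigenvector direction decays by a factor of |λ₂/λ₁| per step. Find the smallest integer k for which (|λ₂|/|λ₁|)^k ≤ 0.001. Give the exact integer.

10

|λ₂/λ₁| = 1.01/2.16 = 0.46759
Need k ≥ ln(0.001) / ln(0.46759) = -6.9078 / -0.7602 ≈ 9.087
Smallest integer k satisfying the bound: 10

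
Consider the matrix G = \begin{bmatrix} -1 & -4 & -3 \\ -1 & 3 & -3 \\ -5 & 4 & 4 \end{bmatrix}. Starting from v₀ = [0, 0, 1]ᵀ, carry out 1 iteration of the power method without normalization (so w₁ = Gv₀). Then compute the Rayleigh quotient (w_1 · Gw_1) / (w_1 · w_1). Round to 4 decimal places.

w1 = Gv₀ = ((-1)·0 + (-4)·0 + (-3)·1; (-1)·0 + 3·0 + (-3)·1; (-5)·0 + 4·0 + 4·1) = (-3, -3, 4)
Gw1 = (3, -18, 19)
w1·Gw1 = (-3)·3 + (-3)·(-18) + 4·19 = 121; w1·w1 = (-3)·(-3) + (-3)·(-3) + 4·4 = 34
λ ≈ 121/34 = 3.5588

3.5588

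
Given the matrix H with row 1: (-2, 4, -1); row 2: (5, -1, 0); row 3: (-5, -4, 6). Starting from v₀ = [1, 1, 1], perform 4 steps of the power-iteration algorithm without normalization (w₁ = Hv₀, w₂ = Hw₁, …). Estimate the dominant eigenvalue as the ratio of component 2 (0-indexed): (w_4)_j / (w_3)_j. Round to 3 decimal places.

w1 = Hv₀ = (1, 4, -3)
w2 = Hw1 = (17, 1, -39)
w3 = Hw2 = (9, 84, -323)
w4 = Hw3 = (641, -39, -2319)
Ratio at component: -2319 / -323 = 7.180

7.180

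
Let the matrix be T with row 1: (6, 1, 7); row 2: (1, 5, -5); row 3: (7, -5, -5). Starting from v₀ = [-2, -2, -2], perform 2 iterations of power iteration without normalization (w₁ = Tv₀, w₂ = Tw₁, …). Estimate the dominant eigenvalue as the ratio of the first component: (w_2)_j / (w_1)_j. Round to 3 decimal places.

w1 = Tv₀ = (6·(-2) + 1·(-2) + 7·(-2); 1·(-2) + 5·(-2) + (-5)·(-2); 7·(-2) + (-5)·(-2) + (-5)·(-2)) = (-28, -2, 6)
w2 = Tw1 = (6·(-28) + 1·(-2) + 7·6; 1·(-28) + 5·(-2) + (-5)·6; 7·(-28) + (-5)·(-2) + (-5)·6) = (-128, -68, -216)
Ratio at component: -128 / -28 = 4.571

λ ≈ 4.571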